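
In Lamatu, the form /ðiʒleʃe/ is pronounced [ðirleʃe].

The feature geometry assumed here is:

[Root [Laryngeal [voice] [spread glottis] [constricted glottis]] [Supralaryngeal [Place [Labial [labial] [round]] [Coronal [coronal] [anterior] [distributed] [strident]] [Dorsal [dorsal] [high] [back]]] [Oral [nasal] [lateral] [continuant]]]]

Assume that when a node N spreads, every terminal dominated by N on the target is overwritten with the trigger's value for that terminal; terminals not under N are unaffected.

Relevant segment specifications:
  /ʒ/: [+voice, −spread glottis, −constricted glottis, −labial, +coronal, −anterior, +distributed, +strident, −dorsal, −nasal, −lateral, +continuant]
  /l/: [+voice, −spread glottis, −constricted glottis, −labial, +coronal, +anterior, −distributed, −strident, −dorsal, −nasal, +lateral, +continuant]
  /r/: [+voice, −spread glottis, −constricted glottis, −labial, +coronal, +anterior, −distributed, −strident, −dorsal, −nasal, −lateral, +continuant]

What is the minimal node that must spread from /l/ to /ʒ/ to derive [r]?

Coronal

The alternation /ʒ/ → [r] changes [anterior], [distributed], [strident] and nothing else.
Tracing each changed feature up the tree, the paths first meet at Coronal; any lower node misses at least one of them.
If Coronal spreads, every terminal under it takes /l/'s value, producing [r] as observed.
[lateral], a feature on which the two segments disagree outside Coronal, is unchanged — nothing dominating it spread, and Coronal is the minimal sufficient constituent.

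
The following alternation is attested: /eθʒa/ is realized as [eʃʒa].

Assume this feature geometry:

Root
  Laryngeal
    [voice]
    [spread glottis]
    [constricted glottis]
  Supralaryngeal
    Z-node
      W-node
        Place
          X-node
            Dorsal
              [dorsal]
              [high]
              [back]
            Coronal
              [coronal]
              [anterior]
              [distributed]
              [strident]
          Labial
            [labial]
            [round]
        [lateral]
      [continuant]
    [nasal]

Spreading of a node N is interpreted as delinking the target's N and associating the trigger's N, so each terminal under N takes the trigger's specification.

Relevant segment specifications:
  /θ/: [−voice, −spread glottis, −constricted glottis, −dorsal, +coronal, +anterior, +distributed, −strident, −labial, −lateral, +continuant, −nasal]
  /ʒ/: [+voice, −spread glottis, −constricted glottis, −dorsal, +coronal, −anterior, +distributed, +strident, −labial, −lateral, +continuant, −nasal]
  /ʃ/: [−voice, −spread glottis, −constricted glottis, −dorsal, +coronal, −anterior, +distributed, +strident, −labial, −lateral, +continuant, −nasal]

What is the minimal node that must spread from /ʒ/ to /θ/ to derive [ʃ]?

The alternation /θ/ → [ʃ] changes [anterior], [strident] and nothing else.
These terminals are all dominated by Coronal, and no proper subconstituent of Coronal covers them all; Coronal is their lowest common ancestor.
Delinking /θ/'s Coronal and associating /ʒ/'s Coronal gives precisely the feature bundle of [ʃ].
[voice] stays as in /θ/ although /ʒ/ differs there, so no node dominating it spread; among the remaining candidates Coronal is the lowest that derives the output.

Coronal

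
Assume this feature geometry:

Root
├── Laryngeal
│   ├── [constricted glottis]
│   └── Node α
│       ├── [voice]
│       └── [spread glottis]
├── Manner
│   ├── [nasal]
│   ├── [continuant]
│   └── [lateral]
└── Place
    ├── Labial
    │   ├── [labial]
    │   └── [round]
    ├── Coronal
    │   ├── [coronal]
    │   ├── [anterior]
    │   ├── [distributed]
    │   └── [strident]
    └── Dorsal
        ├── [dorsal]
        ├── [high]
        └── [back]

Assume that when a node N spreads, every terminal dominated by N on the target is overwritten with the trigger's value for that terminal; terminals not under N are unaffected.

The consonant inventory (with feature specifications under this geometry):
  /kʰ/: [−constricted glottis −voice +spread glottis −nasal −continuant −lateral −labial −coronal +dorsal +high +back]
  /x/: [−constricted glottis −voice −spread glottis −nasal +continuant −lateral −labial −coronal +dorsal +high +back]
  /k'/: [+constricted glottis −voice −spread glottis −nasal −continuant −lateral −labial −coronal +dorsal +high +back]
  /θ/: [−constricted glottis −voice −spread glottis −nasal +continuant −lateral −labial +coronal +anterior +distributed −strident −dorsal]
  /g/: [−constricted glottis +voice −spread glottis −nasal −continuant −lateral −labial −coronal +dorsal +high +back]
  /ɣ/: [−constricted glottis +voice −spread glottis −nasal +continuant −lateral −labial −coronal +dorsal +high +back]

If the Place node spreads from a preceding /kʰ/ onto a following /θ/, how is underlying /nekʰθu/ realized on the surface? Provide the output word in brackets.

The Place node dominates the terminals [labial], [round], [coronal], [anterior], [distributed], [strident], [dorsal], [high], [back].
Spreading Place from /kʰ/ onto /θ/ replaces those values with /kʰ/'s: [−labial], [−coronal], [+dorsal], [+high], [+back]. Features outside Place ([constricted glottis], [voice], [spread glottis], …) stay as in /θ/.
Among the inventory, only /x/ has exactly this specification, giving the surface form [nekʰxu].

[nekʰxu]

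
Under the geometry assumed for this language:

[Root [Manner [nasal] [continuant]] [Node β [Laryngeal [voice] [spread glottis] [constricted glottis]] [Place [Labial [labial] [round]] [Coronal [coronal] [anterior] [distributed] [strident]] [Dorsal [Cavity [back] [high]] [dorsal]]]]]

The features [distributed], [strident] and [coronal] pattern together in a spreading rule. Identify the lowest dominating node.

[distributed]: Root > Node β > Place > Coronal > [distributed].
[strident]: Root > Node β > Place > Coronal > [strident].
[coronal]: Root > Node β > Place > Coronal > [coronal].
These paths first converge at Coronal; no daughter of Coronal dominates all 3 features, so Coronal is the minimal constituent.

Coronal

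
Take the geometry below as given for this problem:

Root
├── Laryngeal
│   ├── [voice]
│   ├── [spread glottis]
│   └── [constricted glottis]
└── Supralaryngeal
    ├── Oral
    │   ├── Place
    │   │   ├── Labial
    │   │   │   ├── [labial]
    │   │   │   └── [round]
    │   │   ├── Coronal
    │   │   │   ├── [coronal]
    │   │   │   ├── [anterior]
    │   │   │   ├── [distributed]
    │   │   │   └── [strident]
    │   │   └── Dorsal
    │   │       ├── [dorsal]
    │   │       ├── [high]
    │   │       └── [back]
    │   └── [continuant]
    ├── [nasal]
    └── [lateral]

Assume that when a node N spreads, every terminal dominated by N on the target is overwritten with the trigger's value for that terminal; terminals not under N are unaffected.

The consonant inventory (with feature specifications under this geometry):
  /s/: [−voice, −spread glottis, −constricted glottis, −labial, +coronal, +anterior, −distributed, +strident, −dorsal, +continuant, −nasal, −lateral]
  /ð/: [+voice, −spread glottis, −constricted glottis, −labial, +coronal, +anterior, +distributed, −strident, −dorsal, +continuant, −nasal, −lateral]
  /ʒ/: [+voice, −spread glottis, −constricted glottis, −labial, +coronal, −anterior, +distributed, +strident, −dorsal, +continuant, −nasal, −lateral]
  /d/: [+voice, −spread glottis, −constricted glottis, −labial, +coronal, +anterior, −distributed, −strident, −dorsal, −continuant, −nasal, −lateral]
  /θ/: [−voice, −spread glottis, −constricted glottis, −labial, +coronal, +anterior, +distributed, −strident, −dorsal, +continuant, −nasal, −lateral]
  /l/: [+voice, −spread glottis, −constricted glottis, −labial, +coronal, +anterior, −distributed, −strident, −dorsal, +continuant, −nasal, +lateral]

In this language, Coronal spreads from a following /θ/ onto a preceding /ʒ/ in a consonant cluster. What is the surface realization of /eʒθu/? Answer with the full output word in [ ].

[eðθu]

The Coronal node dominates the terminals [coronal], [anterior], [distributed], [strident].
Spreading Coronal from /θ/ onto /ʒ/ replaces those values with /θ/'s: [+coronal], [+anterior], [+distributed], [−strident]. Features outside Coronal ([voice], [spread glottis], [constricted glottis], …) stay as in /ʒ/.
Among the inventory, only /ð/ has exactly this specification, giving the surface form [eðθu].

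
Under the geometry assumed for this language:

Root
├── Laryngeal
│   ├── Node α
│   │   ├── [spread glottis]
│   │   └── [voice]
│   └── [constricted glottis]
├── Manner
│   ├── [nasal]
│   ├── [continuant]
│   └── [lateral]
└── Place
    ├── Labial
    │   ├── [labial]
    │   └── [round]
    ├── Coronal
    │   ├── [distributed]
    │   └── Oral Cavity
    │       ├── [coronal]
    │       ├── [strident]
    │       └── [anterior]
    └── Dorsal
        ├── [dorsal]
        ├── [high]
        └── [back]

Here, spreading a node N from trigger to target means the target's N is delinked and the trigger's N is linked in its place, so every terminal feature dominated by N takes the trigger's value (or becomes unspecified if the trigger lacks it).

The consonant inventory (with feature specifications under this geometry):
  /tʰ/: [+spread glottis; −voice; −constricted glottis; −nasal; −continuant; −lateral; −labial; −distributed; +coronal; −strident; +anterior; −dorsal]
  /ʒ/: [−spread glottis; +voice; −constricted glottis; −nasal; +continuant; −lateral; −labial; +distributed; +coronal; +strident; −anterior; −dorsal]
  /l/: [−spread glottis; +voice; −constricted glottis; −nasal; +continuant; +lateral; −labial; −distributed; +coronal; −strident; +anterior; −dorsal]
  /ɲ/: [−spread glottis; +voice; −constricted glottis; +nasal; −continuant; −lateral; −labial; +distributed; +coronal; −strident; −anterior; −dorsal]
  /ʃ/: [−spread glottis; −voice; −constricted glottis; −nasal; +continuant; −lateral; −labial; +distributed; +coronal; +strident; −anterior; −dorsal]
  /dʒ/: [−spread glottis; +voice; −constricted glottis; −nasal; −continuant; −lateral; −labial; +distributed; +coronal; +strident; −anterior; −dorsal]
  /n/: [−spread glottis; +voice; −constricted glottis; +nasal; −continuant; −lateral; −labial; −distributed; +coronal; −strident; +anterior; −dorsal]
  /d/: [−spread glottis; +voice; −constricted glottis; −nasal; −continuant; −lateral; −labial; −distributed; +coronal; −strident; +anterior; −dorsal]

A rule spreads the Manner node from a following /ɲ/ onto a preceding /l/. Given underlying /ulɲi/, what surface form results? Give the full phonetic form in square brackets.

[unɲi]

Terminals under Manner in this geometry: [nasal], [continuant], [lateral].
The target acquires /ɲ/'s values for everything under Manner — [+nasal], [−continuant], [−lateral] — while keeping its own [spread glottis], [voice], [constricted glottis], ….
Among the inventory, only /n/ has exactly this specification, giving the surface form [unɲi].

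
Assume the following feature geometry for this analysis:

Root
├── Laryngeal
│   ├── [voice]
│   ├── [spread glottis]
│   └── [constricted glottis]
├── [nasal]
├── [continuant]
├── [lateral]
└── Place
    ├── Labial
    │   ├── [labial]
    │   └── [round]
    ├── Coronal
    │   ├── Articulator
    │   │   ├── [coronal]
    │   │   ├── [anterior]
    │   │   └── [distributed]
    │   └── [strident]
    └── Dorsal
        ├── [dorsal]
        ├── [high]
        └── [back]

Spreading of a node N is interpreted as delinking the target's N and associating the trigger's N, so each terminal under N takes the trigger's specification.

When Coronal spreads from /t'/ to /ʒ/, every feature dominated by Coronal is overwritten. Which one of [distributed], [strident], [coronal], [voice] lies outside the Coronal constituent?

Coronal dominates exactly [coronal], [anterior], [distributed], [strident].
Of the listed options, [coronal], [distributed], [strident] are among these and would be overwritten by spreading Coronal.
[voice] is not within the Coronal subtree (it hangs from Laryngeal), so /ʒ/'s [voice] value survives.

[voice]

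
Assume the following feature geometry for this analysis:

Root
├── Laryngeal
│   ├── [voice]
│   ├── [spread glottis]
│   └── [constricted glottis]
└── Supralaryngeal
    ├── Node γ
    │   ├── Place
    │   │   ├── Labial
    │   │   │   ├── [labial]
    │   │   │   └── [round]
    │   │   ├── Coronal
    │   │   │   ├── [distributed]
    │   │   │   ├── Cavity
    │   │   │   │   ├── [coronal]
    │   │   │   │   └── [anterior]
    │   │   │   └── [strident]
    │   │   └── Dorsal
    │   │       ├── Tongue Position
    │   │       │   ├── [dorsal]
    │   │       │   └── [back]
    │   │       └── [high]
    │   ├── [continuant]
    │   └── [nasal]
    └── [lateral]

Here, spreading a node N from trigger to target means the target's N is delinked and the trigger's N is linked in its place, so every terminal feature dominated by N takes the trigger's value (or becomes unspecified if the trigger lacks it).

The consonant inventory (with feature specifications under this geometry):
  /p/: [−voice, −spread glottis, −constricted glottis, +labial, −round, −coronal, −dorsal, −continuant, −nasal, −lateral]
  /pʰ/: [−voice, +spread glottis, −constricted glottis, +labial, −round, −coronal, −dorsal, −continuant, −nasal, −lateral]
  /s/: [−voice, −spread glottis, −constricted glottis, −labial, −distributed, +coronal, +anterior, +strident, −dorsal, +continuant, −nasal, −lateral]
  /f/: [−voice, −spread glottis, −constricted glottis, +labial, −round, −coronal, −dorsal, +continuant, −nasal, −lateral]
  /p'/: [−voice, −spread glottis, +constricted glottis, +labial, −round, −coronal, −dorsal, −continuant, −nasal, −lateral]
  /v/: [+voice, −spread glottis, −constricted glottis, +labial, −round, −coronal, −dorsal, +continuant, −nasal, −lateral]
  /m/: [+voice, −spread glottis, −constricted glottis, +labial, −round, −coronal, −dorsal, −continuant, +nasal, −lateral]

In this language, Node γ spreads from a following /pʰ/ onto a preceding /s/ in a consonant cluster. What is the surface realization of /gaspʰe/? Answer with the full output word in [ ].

[gappʰe]

The Node γ node dominates the terminals [labial], [round], [distributed], [coronal], [anterior], [strident], [dorsal], [back], [high], [continuant], [nasal].
Spreading Node γ from /pʰ/ onto /s/ replaces those values with /pʰ/'s: [+labial], [−round], [−coronal], [−dorsal], [−continuant], [−nasal]. Features outside Node γ ([voice], [spread glottis], [constricted glottis], …) stay as in /s/.
The resulting bundle matches /p/ in the inventory; substituting it for /s/ gives [gappʰe].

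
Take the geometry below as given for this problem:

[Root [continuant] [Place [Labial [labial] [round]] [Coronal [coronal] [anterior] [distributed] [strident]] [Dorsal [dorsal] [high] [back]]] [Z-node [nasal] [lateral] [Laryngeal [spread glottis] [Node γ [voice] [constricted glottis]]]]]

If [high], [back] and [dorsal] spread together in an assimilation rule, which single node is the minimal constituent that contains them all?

Dorsal

[high] is immediately dominated by Dorsal.
[back] is immediately dominated by Dorsal.
[dorsal] is immediately dominated by Dorsal.
The lowest node appearing on every path is Dorsal; each proper daughter of Dorsal fails to dominate at least one of the listed features.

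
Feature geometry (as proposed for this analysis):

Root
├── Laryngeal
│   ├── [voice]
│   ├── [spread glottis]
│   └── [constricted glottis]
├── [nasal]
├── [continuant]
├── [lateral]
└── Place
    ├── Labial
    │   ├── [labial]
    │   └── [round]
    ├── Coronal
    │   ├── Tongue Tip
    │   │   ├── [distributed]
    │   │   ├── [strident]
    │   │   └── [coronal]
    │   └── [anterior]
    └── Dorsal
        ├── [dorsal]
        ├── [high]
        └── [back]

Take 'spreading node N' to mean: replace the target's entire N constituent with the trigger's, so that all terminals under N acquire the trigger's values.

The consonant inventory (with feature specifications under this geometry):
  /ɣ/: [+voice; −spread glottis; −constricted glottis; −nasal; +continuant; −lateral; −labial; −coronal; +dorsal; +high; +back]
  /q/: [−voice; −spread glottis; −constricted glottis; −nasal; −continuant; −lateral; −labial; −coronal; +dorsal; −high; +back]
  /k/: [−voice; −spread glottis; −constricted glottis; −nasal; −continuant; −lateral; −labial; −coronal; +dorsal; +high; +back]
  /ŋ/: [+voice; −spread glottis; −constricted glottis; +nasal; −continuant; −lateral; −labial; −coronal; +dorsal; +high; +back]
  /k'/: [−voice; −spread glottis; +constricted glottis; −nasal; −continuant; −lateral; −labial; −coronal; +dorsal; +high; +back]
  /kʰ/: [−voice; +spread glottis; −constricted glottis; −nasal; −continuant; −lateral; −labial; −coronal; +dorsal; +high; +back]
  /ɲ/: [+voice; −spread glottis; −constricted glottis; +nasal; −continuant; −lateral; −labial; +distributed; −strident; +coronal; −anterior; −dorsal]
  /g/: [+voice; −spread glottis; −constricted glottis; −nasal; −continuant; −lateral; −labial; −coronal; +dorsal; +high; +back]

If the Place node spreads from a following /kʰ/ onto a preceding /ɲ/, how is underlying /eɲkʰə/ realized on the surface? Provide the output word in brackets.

Terminals under Place in this geometry: [labial], [round], [distributed], [strident], [coronal], [anterior], [dorsal], [high], [back].
The target acquires /kʰ/'s values for everything under Place — [−labial], [−coronal], [+dorsal], [+high], [+back] — while keeping its own [voice], [spread glottis], [constricted glottis], ….
The resulting bundle matches /ŋ/ in the inventory; substituting it for /ɲ/ gives [eŋkʰə].

[eŋkʰə]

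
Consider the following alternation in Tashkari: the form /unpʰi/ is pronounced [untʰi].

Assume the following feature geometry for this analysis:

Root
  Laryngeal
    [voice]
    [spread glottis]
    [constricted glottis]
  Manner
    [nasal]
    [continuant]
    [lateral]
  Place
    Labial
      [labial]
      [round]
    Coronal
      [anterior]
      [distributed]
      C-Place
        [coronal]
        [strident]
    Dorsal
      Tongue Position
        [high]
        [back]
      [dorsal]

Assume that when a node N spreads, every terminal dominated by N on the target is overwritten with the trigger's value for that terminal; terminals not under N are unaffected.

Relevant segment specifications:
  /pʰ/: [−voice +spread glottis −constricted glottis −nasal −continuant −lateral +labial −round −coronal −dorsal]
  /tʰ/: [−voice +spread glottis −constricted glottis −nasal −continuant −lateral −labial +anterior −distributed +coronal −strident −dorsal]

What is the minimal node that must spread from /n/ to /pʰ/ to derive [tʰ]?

Place

/pʰ/ and [tʰ] differ in [labial], [round], [coronal], [anterior], [distributed], [strident]; every other specified feature is identical.
The smallest constituent containing every changed terminal is Place — each of its daughters lacks at least one of the affected features.
If Place spreads, every terminal under it takes /n/'s value, producing [tʰ] as observed.
Had Root spread, [voice], [spread glottis] would have taken /n/'s values; they stay as in /pʰ/, confirming the spreading constituent is exactly Place.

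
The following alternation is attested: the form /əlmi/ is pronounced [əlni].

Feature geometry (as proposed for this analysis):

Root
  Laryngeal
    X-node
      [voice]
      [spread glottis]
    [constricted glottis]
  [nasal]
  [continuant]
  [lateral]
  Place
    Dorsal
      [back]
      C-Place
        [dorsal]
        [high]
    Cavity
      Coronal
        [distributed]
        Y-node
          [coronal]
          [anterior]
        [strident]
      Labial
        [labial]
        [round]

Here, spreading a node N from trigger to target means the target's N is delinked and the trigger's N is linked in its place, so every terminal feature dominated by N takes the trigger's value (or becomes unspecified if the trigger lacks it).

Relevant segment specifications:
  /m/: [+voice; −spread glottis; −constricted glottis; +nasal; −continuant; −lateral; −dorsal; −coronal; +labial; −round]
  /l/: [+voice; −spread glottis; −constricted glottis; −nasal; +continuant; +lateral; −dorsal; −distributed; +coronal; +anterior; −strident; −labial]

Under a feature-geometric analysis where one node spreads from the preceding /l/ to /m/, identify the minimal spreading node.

Cavity

/m/ and [n] differ in [labial], [round], [coronal], [anterior], [distributed], [strident]; every other specified feature is identical.
The smallest constituent containing every changed terminal is Cavity — each of its daughters lacks at least one of the affected features.
Spreading Cavity from /l/ overwrites each of those terminals with /l/'s values, yielding exactly [n].
[nasal], [lateral] stay as in /m/ although /l/ differs there, so no node dominating them spread; among the remaining candidates Cavity is the lowest that derives the output.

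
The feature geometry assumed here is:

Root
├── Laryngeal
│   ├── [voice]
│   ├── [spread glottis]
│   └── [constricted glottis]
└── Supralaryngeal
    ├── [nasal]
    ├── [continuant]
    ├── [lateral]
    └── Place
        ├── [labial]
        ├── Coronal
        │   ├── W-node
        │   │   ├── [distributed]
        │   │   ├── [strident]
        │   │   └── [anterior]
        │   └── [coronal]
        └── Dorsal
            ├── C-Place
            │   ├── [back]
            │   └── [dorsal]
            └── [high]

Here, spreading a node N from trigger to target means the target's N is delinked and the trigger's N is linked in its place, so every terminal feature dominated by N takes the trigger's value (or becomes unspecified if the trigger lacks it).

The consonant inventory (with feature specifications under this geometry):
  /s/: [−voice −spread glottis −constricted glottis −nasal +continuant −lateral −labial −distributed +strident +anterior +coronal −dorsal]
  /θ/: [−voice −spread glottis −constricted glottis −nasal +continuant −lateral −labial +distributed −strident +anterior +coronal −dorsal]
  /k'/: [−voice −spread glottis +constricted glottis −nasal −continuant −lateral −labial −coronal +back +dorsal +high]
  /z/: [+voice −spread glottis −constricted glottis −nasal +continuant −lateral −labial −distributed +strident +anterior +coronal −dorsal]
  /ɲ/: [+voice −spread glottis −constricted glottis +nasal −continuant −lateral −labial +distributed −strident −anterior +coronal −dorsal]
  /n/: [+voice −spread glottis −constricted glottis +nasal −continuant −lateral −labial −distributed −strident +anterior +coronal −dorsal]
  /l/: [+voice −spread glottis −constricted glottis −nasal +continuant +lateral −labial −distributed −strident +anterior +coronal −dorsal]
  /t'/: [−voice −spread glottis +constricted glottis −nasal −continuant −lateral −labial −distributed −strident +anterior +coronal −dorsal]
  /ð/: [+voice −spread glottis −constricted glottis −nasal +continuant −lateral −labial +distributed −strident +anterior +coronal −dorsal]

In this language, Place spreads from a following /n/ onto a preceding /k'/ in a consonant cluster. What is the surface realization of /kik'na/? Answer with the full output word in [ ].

[kit'na]

Place immediately or transitively dominates [labial], [distributed], [strident], [anterior], [coronal], [back], [dorsal], [high].
After delinking /k'/'s Place and linking /n/'s, the affected terminals become [−labial], [−distributed], [−strident], [+anterior], [+coronal], [−dorsal]; [voice], [spread glottis], [constricted glottis], … (outside Place) are retained from /k'/.
Among the inventory, only /t'/ has exactly this specification, giving the surface form [kit'na].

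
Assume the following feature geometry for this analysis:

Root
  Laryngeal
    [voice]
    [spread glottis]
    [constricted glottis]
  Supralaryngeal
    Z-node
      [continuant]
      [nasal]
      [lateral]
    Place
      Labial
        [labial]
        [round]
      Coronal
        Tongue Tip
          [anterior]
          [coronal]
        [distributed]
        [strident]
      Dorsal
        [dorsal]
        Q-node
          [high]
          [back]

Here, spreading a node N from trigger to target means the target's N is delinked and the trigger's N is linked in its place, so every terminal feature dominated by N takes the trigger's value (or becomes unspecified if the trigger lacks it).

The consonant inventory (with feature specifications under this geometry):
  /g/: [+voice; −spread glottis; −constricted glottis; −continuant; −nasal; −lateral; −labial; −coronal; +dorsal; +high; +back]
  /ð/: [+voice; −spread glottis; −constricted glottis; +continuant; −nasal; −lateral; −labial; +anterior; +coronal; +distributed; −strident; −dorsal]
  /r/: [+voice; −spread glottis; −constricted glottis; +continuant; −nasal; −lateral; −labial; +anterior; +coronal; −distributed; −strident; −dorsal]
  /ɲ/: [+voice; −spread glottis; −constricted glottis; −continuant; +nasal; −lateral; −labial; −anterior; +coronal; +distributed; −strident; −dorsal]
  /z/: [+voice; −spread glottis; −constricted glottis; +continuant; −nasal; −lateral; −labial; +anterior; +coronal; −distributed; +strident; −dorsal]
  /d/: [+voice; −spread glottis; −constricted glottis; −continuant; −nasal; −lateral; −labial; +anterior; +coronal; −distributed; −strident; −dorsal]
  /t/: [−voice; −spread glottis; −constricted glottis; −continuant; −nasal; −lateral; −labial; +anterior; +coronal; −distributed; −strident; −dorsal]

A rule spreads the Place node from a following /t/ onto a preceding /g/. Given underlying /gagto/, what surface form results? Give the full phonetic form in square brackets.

[gadto]

The Place node dominates the terminals [labial], [round], [anterior], [coronal], [distributed], [strident], [dorsal], [high], [back].
After delinking /g/'s Place and linking /t/'s, the affected terminals become [−labial], [+anterior], [+coronal], [−distributed], [−strident], [−dorsal]; [voice], [spread glottis], [constricted glottis], … (outside Place) are retained from /g/.
Among the inventory, only /d/ has exactly this specification, giving the surface form [gadto].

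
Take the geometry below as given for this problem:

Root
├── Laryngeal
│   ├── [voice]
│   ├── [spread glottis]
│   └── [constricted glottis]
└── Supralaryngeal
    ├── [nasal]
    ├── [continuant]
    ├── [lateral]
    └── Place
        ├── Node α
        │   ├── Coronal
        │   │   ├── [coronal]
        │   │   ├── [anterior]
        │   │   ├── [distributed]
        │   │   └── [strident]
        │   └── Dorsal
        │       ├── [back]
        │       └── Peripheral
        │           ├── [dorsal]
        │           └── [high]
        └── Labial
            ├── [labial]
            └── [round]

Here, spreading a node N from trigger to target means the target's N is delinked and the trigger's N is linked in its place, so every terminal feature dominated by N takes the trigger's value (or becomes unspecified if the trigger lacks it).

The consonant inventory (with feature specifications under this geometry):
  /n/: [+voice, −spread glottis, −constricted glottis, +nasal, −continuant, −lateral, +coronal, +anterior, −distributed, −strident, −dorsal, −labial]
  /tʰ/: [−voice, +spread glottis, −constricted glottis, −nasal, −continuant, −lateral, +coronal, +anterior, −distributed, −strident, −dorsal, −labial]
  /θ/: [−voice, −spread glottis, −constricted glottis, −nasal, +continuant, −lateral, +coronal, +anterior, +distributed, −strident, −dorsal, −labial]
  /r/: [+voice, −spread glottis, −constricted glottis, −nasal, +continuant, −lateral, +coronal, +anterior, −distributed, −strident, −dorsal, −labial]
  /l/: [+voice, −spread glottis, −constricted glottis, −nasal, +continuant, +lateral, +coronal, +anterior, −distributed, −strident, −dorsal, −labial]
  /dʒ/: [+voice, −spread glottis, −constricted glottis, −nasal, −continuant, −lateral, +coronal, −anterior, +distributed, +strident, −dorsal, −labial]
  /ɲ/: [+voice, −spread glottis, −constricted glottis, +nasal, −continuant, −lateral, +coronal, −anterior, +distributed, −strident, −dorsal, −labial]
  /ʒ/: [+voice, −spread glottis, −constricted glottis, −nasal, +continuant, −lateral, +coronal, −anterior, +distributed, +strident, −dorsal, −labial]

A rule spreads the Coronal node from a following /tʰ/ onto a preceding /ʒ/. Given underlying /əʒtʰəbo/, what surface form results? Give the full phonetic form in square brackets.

[ərtʰəbo]

The Coronal node dominates the terminals [coronal], [anterior], [distributed], [strident].
The target acquires /tʰ/'s values for everything under Coronal — [+coronal], [+anterior], [−distributed], [−strident] — while keeping its own [voice], [spread glottis], [constricted glottis], ….
This feature bundle is that of [r], so /əʒtʰəbo/ surfaces as [ərtʰəbo].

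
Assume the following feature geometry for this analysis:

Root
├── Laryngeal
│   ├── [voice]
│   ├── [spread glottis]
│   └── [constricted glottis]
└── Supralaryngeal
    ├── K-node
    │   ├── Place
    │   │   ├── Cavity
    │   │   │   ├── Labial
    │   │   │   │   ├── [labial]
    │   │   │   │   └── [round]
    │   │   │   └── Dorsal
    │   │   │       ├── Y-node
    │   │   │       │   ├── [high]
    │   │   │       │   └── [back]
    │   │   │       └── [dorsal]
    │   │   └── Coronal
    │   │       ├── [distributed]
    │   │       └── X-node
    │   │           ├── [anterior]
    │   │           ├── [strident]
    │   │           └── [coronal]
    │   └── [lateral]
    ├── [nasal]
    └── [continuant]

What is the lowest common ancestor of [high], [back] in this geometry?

Y-node

[high]: Root ▹ Supralaryngeal ▹ K-node ▹ Place ▹ Cavity ▹ Dorsal ▹ Y-node ▹ [high].
[back]: Root ▹ Supralaryngeal ▹ K-node ▹ Place ▹ Cavity ▹ Dorsal ▹ Y-node ▹ [back].
These paths first converge at Y-node; no daughter of Y-node dominates all 2 features, so Y-node is the minimal constituent.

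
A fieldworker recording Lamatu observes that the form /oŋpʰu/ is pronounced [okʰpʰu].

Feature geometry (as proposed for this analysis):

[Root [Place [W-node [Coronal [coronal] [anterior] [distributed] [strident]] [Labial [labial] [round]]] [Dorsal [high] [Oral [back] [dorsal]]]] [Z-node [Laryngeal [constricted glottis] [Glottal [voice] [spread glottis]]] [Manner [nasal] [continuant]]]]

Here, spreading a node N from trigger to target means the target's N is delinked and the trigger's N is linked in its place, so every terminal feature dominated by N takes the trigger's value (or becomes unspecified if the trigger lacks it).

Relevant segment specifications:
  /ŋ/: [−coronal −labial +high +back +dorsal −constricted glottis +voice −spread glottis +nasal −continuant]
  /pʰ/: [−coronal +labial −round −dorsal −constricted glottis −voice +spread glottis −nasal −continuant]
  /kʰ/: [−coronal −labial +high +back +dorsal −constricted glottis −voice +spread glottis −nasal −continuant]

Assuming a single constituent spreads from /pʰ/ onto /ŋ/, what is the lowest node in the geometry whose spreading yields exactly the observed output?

/ŋ/ and [kʰ] differ in [voice], [spread glottis], [nasal]; every other specified feature is identical.
The smallest constituent containing every changed terminal is Z-node — each of its daughters lacks at least one of the affected features.
Delinking /ŋ/'s Z-node and associating /pʰ/'s Z-node gives precisely the feature bundle of [kʰ].
Had Root spread, [labial], [dorsal] would have taken /pʰ/'s values; they stay as in /ŋ/, confirming the spreading constituent is exactly Z-node.

Z-node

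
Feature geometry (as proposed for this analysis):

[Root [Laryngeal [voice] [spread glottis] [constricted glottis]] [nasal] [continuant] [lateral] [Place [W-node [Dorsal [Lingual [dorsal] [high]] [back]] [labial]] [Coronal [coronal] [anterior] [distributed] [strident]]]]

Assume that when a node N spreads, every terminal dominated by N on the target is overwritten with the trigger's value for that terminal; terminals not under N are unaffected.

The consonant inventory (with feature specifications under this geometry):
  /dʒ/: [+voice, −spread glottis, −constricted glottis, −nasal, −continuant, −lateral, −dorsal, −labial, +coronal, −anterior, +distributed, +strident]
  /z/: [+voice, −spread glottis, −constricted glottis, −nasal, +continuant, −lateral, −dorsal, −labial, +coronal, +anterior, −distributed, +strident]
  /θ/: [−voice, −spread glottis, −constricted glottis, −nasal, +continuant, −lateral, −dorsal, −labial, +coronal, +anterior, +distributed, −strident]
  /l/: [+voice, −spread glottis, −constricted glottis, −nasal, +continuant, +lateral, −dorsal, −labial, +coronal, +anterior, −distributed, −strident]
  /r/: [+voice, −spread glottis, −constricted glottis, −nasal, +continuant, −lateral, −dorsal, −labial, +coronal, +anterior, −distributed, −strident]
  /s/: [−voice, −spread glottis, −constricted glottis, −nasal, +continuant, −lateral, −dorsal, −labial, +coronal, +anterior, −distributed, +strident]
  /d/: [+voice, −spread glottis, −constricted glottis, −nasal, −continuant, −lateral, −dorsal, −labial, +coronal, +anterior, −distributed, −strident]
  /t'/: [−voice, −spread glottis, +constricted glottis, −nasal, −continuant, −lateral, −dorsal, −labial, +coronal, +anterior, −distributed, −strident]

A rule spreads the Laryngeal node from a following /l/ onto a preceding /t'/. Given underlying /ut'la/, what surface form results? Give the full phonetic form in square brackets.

[udla]

Terminals under Laryngeal in this geometry: [voice], [spread glottis], [constricted glottis].
The target acquires /l/'s values for everything under Laryngeal — [+voice], [−spread glottis], [−constricted glottis] — while keeping its own [nasal], [continuant], [lateral], ….
Among the inventory, only /d/ has exactly this specification, giving the surface form [udla].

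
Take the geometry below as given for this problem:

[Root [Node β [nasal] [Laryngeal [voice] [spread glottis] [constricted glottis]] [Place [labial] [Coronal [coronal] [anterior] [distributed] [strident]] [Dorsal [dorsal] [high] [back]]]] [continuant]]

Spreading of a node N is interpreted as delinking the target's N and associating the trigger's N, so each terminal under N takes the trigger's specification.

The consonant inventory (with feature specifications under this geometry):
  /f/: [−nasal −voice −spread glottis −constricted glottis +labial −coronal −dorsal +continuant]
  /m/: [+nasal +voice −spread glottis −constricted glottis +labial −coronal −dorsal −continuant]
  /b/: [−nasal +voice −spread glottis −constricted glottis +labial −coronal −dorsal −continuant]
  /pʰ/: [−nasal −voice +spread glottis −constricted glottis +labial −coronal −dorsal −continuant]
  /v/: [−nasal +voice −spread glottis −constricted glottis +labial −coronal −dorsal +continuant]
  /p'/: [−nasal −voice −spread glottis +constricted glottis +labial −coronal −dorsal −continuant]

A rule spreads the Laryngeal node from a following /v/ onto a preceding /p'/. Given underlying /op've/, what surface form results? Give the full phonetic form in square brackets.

[obve]

Terminals under Laryngeal in this geometry: [voice], [spread glottis], [constricted glottis].
Spreading Laryngeal from /v/ onto /p'/ replaces those values with /v/'s: [+voice], [−spread glottis], [−constricted glottis]. Features outside Laryngeal ([nasal], [labial], [coronal], …) stay as in /p'/.
Among the inventory, only /b/ has exactly this specification, giving the surface form [obve].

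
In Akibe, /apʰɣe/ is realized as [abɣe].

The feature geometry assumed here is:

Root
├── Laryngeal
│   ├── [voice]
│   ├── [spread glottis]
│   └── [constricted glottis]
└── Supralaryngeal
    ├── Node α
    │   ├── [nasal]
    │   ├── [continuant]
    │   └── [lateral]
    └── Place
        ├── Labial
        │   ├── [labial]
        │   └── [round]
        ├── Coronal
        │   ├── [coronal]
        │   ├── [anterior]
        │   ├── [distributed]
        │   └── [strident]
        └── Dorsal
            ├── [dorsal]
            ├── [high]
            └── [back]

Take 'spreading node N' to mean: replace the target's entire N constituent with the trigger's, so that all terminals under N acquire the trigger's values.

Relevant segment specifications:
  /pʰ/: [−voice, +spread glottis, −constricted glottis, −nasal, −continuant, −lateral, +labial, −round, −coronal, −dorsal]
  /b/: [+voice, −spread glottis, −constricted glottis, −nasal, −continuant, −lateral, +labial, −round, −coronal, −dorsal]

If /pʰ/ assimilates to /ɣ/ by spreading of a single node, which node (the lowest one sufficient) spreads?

Laryngeal

Feature comparison: [voice], [spread glottis] differ between /pʰ/ and [b]; the remaining terminals match.
Tracing each changed feature up the tree, the paths first meet at Laryngeal; any lower node misses at least one of them.
Delinking /pʰ/'s Laryngeal and associating /ɣ/'s Laryngeal gives precisely the feature bundle of [b].
Since [labial], [dorsal] are preserved even though /ɣ/ disagrees there, no node above Laryngeal spread.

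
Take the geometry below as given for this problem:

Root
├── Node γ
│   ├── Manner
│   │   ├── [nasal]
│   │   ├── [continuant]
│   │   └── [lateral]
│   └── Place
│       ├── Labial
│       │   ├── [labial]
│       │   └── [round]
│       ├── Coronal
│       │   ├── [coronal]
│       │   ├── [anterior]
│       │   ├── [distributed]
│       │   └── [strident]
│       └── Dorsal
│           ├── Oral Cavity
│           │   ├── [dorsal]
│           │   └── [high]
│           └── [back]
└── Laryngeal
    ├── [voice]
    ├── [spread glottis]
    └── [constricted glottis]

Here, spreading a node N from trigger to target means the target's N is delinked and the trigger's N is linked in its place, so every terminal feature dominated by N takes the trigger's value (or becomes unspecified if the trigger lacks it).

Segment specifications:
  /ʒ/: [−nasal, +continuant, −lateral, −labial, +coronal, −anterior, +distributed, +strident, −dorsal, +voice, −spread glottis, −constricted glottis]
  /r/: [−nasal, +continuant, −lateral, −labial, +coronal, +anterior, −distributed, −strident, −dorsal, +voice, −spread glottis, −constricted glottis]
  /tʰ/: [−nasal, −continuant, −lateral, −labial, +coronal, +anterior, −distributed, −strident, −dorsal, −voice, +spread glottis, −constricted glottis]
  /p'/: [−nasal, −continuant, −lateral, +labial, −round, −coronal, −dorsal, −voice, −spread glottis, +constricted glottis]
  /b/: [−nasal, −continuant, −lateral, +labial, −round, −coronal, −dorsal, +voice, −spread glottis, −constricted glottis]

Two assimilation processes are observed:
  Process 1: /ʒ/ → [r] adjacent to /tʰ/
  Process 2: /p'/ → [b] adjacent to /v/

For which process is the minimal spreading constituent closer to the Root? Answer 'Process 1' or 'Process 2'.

Process 1: the features that change are [anterior], [distributed], [strident]; the minimal node is Coronal (depth 3).
Process 2: the features that change are [voice], [constricted glottis]; the minimal node is Laryngeal (depth 1).
Laryngeal is closer to Root than Coronal, so Process 2 spreads the higher node.

Process 2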